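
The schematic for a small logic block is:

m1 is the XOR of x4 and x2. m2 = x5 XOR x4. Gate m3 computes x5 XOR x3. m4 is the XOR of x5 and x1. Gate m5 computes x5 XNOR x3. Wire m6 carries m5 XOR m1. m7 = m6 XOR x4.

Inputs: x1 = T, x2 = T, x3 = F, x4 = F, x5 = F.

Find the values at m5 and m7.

m5 = T  m7 = F

m1 = x4 XOR x2 = F XOR T = T
m5 = x5 XNOR x3 = F XNOR F = T
m6 = m5 XOR m1 = T XOR T = F
m7 = m6 XOR x4 = F XOR F = F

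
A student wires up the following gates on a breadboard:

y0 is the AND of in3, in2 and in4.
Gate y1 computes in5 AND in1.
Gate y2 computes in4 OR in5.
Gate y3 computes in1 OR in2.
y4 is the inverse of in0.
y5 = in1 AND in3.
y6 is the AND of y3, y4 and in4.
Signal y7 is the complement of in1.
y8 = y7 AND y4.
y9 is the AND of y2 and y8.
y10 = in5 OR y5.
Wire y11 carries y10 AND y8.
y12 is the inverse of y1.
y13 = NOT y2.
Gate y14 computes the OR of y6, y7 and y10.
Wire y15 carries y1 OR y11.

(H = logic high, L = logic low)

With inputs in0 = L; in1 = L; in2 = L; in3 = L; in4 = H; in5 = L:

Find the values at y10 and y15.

y1 = in5 AND in1 = L AND L = L
y4 = NOT in0 = NOT L = H
y5 = in1 AND in3 = L AND L = L
y7 = NOT in1 = NOT L = H
y8 = y7 AND y4 = H AND H = H
y10 = in5 OR y5 = L OR L = L
y11 = y10 AND y8 = L AND H = L
y15 = y1 OR y11 = L OR L = L

y10 = L, y15 = L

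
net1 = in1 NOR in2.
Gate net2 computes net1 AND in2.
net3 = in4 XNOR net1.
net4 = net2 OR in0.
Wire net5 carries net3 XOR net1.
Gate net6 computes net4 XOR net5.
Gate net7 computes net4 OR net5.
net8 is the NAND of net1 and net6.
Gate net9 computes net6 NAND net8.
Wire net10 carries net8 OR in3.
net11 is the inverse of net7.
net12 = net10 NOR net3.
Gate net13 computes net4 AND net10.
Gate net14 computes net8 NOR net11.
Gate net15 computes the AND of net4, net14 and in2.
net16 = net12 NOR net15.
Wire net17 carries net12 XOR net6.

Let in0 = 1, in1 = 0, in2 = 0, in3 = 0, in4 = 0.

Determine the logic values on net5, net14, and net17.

net5 = 1; net14 = 0; net17 = 0

net1 = in1 NOR in2 = 0 NOR 0 = 1
net2 = net1 AND in2 = 1 AND 0 = 0
net3 = in4 XNOR net1 = 0 XNOR 1 = 0
net4 = net2 OR in0 = 0 OR 1 = 1
net5 = net3 XOR net1 = 0 XOR 1 = 1
net6 = net4 XOR net5 = 1 XOR 1 = 0
net7 = net4 OR net5 = 1 OR 1 = 1
net8 = net1 NAND net6 = 1 NAND 0 = 1
net10 = net8 OR in3 = 1 OR 0 = 1
net11 = NOT net7 = NOT 1 = 0
net12 = net10 NOR net3 = 1 NOR 0 = 0
net14 = net8 NOR net11 = 1 NOR 0 = 0
net17 = net12 XOR net6 = 0 XOR 0 = 0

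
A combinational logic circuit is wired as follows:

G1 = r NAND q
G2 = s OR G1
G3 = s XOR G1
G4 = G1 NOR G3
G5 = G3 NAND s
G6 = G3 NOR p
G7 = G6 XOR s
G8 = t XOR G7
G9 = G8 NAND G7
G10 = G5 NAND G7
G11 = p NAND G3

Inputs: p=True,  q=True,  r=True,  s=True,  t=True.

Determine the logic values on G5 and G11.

G5 = False; G11 = False

G1 = r NAND q = True NAND True = False
G3 = s XOR G1 = True XOR False = True
G5 = G3 NAND s = True NAND True = False
G11 = p NAND G3 = True NAND True = False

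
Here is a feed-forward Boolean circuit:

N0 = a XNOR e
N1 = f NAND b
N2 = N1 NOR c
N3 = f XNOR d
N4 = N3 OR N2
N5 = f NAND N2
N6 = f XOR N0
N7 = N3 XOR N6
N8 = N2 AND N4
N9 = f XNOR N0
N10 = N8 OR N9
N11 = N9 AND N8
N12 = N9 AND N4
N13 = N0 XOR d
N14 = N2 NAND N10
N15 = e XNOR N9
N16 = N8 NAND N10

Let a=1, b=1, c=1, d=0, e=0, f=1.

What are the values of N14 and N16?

N0 = a XNOR e = 1 XNOR 0 = 0
N1 = f NAND b = 1 NAND 1 = 0
N2 = N1 NOR c = 0 NOR 1 = 0
N3 = f XNOR d = 1 XNOR 0 = 0
N4 = N3 OR N2 = 0 OR 0 = 0
N8 = N2 AND N4 = 0 AND 0 = 0
N9 = f XNOR N0 = 1 XNOR 0 = 0
N10 = N8 OR N9 = 0 OR 0 = 0
N14 = N2 NAND N10 = 0 NAND 0 = 1
N16 = N8 NAND N10 = 0 NAND 0 = 1

N14 = 1, N16 = 1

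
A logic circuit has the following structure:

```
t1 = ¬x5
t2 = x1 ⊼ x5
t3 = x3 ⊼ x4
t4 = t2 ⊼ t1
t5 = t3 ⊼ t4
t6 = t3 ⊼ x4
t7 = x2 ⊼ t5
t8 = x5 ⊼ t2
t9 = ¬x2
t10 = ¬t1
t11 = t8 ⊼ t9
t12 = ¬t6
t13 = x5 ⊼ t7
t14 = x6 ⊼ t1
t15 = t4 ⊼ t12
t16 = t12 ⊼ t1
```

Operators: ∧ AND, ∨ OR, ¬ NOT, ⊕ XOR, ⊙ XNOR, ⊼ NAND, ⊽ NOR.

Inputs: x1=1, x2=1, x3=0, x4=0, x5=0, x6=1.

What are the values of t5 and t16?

t5 = 1, t16 = 1

t1 = NOT x5 = NOT 0 = 1
t2 = x1 NAND x5 = 1 NAND 0 = 1
t3 = x3 NAND x4 = 0 NAND 0 = 1
t4 = t2 NAND t1 = 1 NAND 1 = 0
t5 = t3 NAND t4 = 1 NAND 0 = 1
t6 = t3 NAND x4 = 1 NAND 0 = 1
t12 = NOT t6 = NOT 1 = 0
t16 = t12 NAND t1 = 0 NAND 1 = 1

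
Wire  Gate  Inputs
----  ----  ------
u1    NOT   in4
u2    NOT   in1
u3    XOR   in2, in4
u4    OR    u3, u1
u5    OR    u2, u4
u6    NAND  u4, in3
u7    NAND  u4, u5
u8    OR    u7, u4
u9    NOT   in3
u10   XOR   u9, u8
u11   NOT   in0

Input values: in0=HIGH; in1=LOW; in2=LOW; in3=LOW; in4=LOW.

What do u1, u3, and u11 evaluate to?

u1 = NOT in4 = NOT LOW = HIGH
u3 = in2 XOR in4 = LOW XOR LOW = LOW
u11 = NOT in0 = NOT HIGH = LOW

u1 = HIGH; u3 = LOW; u11 = LOW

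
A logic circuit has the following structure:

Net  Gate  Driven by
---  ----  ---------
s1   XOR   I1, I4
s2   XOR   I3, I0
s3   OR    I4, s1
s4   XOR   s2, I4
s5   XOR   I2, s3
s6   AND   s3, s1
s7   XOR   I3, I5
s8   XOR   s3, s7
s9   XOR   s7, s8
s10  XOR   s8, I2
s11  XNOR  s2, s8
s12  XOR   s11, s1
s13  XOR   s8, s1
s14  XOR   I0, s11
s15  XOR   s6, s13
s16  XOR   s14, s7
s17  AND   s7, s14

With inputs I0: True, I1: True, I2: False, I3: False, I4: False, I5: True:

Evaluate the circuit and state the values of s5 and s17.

s5 = True, s17 = True

s1 = I1 XOR I4 = True XOR False = True
s2 = I3 XOR I0 = False XOR True = True
s3 = I4 OR s1 = False OR True = True
s5 = I2 XOR s3 = False XOR True = True
s7 = I3 XOR I5 = False XOR True = True
s8 = s3 XOR s7 = True XOR True = False
s11 = s2 XNOR s8 = True XNOR False = False
s14 = I0 XOR s11 = True XOR False = True
s17 = s7 AND s14 = True AND True = True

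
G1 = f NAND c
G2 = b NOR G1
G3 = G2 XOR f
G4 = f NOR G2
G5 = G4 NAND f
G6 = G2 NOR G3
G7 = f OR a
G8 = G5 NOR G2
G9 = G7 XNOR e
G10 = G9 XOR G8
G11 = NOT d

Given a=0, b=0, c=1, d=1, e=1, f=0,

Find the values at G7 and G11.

G7 = 0; G11 = 0

G7 = f OR a = 0 OR 0 = 0
G11 = NOT d = NOT 1 = 0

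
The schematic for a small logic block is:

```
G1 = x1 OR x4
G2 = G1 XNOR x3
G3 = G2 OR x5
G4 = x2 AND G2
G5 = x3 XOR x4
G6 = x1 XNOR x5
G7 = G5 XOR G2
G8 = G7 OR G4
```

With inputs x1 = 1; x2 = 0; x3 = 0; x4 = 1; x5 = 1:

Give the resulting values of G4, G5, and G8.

G4 = 0; G5 = 1; G8 = 1

G1 = x1 OR x4 = 1 OR 1 = 1
G2 = G1 XNOR x3 = 1 XNOR 0 = 0
G4 = x2 AND G2 = 0 AND 0 = 0
G5 = x3 XOR x4 = 0 XOR 1 = 1
G7 = G5 XOR G2 = 1 XOR 0 = 1
G8 = G7 OR G4 = 1 OR 0 = 1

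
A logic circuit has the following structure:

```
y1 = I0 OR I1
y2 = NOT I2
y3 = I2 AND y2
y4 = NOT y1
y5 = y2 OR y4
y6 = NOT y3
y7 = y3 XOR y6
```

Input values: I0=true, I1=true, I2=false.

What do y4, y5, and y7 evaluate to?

y4 = false; y5 = true; y7 = true

y1 = I0 OR I1 = true OR true = true
y2 = NOT I2 = NOT false = true
y3 = I2 AND y2 = false AND true = false
y4 = NOT y1 = NOT true = false
y5 = y2 OR y4 = true OR false = true
y6 = NOT y3 = NOT false = true
y7 = y3 XOR y6 = false XOR true = true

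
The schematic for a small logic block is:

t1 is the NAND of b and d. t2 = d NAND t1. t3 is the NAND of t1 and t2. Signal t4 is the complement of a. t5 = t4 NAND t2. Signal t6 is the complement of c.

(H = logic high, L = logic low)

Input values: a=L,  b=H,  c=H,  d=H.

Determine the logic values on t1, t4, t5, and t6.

t1 = b NAND d = H NAND H = L
t2 = d NAND t1 = H NAND L = H
t4 = NOT a = NOT L = H
t5 = t4 NAND t2 = H NAND H = L
t6 = NOT c = NOT H = L

t1 = L, t4 = H, t5 = L, t6 = L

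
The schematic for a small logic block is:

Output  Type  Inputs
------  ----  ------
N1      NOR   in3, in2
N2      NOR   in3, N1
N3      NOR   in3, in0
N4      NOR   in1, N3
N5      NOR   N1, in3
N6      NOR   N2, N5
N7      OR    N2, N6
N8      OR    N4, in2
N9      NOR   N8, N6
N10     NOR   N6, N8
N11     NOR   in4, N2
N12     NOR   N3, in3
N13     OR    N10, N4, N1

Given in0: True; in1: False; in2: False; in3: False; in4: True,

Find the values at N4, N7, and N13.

N4 = True, N7 = True, N13 = True

N1 = in3 NOR in2 = False NOR False = True
N2 = in3 NOR N1 = False NOR True = False
N3 = in3 NOR in0 = False NOR True = False
N4 = in1 NOR N3 = False NOR False = True
N5 = N1 NOR in3 = True NOR False = False
N6 = N2 NOR N5 = False NOR False = True
N7 = N2 OR N6 = False OR True = True
N8 = N4 OR in2 = True OR False = True
N10 = N6 NOR N8 = True NOR True = False
N13 = N10 OR N4 OR N1 = False OR True OR True = True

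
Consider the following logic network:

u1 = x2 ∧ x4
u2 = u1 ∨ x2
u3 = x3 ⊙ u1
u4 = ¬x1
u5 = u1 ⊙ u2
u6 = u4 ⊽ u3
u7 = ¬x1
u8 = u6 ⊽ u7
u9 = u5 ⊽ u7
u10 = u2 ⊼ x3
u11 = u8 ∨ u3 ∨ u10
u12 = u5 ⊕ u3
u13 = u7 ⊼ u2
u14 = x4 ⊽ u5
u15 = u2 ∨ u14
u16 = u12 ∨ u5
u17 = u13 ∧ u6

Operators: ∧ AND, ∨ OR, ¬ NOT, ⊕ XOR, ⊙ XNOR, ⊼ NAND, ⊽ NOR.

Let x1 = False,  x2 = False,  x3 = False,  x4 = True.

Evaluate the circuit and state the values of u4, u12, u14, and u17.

u4 = True  u12 = False  u14 = False  u17 = False

u1 = x2 AND x4 = False AND True = False
u2 = u1 OR x2 = False OR False = False
u3 = x3 XNOR u1 = False XNOR False = True
u4 = NOT x1 = NOT False = True
u5 = u1 XNOR u2 = False XNOR False = True
u6 = u4 NOR u3 = True NOR True = False
u7 = NOT x1 = NOT False = True
u12 = u5 XOR u3 = True XOR True = False
u13 = u7 NAND u2 = True NAND False = True
u14 = x4 NOR u5 = True NOR True = False
u17 = u13 AND u6 = True AND False = False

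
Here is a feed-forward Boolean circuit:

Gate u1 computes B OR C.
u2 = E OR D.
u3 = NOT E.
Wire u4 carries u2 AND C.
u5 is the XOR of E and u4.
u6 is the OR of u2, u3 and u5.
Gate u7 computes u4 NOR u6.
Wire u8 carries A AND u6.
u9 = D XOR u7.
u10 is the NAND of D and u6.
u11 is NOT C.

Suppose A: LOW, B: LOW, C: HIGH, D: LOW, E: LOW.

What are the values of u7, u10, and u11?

u7 = LOW; u10 = HIGH; u11 = LOW

u2 = E OR D = LOW OR LOW = LOW
u3 = NOT E = NOT LOW = HIGH
u4 = u2 AND C = LOW AND HIGH = LOW
u5 = E XOR u4 = LOW XOR LOW = LOW
u6 = u2 OR u3 OR u5 = LOW OR HIGH OR LOW = HIGH
u7 = u4 NOR u6 = LOW NOR HIGH = LOW
u10 = D NAND u6 = LOW NAND HIGH = HIGH
u11 = NOT C = NOT HIGH = LOW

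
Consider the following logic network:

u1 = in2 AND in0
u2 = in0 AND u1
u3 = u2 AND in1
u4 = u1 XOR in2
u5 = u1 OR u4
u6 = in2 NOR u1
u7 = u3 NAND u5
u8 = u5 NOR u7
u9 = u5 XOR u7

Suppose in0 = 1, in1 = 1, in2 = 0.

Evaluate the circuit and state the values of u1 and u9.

u1 = 0  u9 = 1

u1 = in2 AND in0 = 0 AND 1 = 0
u2 = in0 AND u1 = 1 AND 0 = 0
u3 = u2 AND in1 = 0 AND 1 = 0
u4 = u1 XOR in2 = 0 XOR 0 = 0
u5 = u1 OR u4 = 0 OR 0 = 0
u7 = u3 NAND u5 = 0 NAND 0 = 1
u9 = u5 XOR u7 = 0 XOR 1 = 1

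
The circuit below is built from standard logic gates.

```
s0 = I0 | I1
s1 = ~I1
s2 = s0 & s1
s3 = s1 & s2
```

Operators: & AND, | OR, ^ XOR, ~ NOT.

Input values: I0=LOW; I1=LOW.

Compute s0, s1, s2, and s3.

s0 = LOW; s1 = HIGH; s2 = LOW; s3 = LOW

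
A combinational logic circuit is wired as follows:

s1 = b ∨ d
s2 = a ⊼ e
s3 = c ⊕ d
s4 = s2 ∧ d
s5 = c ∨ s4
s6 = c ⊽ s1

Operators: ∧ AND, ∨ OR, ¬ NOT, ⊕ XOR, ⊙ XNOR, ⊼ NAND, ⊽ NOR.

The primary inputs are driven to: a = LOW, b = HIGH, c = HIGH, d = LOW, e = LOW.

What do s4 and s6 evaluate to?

s1 = b OR d = HIGH OR LOW = HIGH
s2 = a NAND e = LOW NAND LOW = HIGH
s4 = s2 AND d = HIGH AND LOW = LOW
s6 = c NOR s1 = HIGH NOR HIGH = LOW

s4 = LOW, s6 = LOW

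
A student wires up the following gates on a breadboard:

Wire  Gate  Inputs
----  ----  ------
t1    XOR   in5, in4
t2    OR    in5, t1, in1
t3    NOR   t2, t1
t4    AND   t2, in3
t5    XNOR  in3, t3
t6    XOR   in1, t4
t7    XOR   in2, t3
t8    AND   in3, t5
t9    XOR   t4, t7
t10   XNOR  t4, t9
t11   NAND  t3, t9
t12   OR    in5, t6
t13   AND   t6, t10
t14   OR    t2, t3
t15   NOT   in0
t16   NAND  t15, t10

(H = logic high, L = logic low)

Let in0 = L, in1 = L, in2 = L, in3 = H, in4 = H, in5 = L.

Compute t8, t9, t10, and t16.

t1 = in5 XOR in4 = L XOR H = H
t2 = in5 OR t1 OR in1 = L OR H OR L = H
t3 = t2 NOR t1 = H NOR H = L
t4 = t2 AND in3 = H AND H = H
t5 = in3 XNOR t3 = H XNOR L = L
t7 = in2 XOR t3 = L XOR L = L
t8 = in3 AND t5 = H AND L = L
t9 = t4 XOR t7 = H XOR L = H
t10 = t4 XNOR t9 = H XNOR H = H
t15 = NOT in0 = NOT L = H
t16 = t15 NAND t10 = H NAND H = L

t8 = L  t9 = H  t10 = H  t16 = L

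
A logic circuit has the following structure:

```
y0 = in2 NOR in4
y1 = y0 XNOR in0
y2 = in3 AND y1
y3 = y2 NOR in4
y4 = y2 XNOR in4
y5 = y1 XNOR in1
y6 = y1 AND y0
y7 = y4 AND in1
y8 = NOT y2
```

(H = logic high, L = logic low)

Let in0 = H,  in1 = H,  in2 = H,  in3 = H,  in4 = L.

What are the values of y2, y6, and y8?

y2 = L, y6 = L, y8 = H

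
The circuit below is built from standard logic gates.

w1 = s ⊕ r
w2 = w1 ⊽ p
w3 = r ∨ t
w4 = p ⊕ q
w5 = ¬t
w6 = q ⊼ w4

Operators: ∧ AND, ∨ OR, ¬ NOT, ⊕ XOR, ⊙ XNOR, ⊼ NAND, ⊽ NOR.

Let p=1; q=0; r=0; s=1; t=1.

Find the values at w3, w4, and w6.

w3 = r OR t = 0 OR 1 = 1
w4 = p XOR q = 1 XOR 0 = 1
w6 = q NAND w4 = 0 NAND 1 = 1

w3 = 1, w4 = 1, w6 = 1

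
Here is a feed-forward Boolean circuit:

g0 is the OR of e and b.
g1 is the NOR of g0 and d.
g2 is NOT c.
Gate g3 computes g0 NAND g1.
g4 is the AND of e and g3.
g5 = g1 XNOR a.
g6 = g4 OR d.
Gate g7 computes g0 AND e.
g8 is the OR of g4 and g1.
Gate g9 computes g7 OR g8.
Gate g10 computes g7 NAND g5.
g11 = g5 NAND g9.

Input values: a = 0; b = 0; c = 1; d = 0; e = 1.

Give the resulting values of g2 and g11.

g2 = 0; g11 = 0

g0 = e OR b = 1 OR 0 = 1
g1 = g0 NOR d = 1 NOR 0 = 0
g2 = NOT c = NOT 1 = 0
g3 = g0 NAND g1 = 1 NAND 0 = 1
g4 = e AND g3 = 1 AND 1 = 1
g5 = g1 XNOR a = 0 XNOR 0 = 1
g7 = g0 AND e = 1 AND 1 = 1
g8 = g4 OR g1 = 1 OR 0 = 1
g9 = g7 OR g8 = 1 OR 1 = 1
g11 = g5 NAND g9 = 1 NAND 1 = 0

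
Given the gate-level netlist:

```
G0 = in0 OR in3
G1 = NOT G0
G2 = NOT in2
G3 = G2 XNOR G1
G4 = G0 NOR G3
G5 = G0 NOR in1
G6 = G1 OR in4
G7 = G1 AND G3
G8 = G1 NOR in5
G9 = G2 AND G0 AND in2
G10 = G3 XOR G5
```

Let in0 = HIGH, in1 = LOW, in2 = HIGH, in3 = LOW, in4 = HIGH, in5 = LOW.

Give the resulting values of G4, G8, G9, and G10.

G4 = LOW, G8 = HIGH, G9 = LOW, G10 = HIGH

G0 = in0 OR in3 = HIGH OR LOW = HIGH
G1 = NOT G0 = NOT HIGH = LOW
G2 = NOT in2 = NOT HIGH = LOW
G3 = G2 XNOR G1 = LOW XNOR LOW = HIGH
G4 = G0 NOR G3 = HIGH NOR HIGH = LOW
G5 = G0 NOR in1 = HIGH NOR LOW = LOW
G8 = G1 NOR in5 = LOW NOR LOW = HIGH
G9 = G2 AND G0 AND in2 = LOW AND HIGH AND HIGH = LOW
G10 = G3 XOR G5 = HIGH XOR LOW = HIGH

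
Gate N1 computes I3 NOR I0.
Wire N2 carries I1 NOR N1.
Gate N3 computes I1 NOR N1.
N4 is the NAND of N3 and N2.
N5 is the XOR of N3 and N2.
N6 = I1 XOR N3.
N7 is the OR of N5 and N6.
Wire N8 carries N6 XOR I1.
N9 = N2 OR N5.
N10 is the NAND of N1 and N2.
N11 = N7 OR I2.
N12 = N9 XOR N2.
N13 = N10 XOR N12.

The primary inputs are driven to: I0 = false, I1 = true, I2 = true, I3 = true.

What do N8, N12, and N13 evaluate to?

N1 = I3 NOR I0 = true NOR false = false
N2 = I1 NOR N1 = true NOR false = false
N3 = I1 NOR N1 = true NOR false = false
N5 = N3 XOR N2 = false XOR false = false
N6 = I1 XOR N3 = true XOR false = true
N8 = N6 XOR I1 = true XOR true = false
N9 = N2 OR N5 = false OR false = false
N10 = N1 NAND N2 = false NAND false = true
N12 = N9 XOR N2 = false XOR false = false
N13 = N10 XOR N12 = true XOR false = true

N8 = false; N12 = false; N13 = true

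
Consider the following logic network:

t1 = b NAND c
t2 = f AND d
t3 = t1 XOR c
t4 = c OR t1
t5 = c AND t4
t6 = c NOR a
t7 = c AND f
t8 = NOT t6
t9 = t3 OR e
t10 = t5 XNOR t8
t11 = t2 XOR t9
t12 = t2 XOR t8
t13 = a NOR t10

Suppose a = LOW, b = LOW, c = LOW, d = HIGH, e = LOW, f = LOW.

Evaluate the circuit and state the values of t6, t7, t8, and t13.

t6 = HIGH; t7 = LOW; t8 = LOW; t13 = LOW

t1 = b NAND c = LOW NAND LOW = HIGH
t4 = c OR t1 = LOW OR HIGH = HIGH
t5 = c AND t4 = LOW AND HIGH = LOW
t6 = c NOR a = LOW NOR LOW = HIGH
t7 = c AND f = LOW AND LOW = LOW
t8 = NOT t6 = NOT HIGH = LOW
t10 = t5 XNOR t8 = LOW XNOR LOW = HIGH
t13 = a NOR t10 = LOW NOR HIGH = LOW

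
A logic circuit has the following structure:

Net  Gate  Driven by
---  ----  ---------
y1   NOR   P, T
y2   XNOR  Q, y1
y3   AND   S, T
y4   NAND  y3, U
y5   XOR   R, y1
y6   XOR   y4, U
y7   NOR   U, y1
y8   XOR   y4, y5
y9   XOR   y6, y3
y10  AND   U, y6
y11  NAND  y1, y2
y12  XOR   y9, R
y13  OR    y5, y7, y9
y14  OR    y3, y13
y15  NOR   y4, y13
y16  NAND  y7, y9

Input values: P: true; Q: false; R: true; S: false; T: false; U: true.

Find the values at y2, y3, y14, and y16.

y2 = true, y3 = false, y14 = true, y16 = true

y1 = P NOR T = true NOR false = false
y2 = Q XNOR y1 = false XNOR false = true
y3 = S AND T = false AND false = false
y4 = y3 NAND U = false NAND true = true
y5 = R XOR y1 = true XOR false = true
y6 = y4 XOR U = true XOR true = false
y7 = U NOR y1 = true NOR false = false
y9 = y6 XOR y3 = false XOR false = false
y13 = y5 OR y7 OR y9 = true OR false OR false = true
y14 = y3 OR y13 = false OR true = true
y16 = y7 NAND y9 = false NAND false = true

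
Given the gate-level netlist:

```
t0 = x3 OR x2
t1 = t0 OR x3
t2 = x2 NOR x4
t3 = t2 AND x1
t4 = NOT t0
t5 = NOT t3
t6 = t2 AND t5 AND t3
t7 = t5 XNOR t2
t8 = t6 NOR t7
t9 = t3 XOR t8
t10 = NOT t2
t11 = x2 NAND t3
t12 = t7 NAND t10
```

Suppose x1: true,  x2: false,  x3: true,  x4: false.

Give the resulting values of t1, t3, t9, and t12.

t1 = true, t3 = true, t9 = false, t12 = true

t0 = x3 OR x2 = true OR false = true
t1 = t0 OR x3 = true OR true = true
t2 = x2 NOR x4 = false NOR false = true
t3 = t2 AND x1 = true AND true = true
t5 = NOT t3 = NOT true = false
t6 = t2 AND t5 AND t3 = true AND false AND true = false
t7 = t5 XNOR t2 = false XNOR true = false
t8 = t6 NOR t7 = false NOR false = true
t9 = t3 XOR t8 = true XOR true = false
t10 = NOT t2 = NOT true = false
t12 = t7 NAND t10 = false NAND false = true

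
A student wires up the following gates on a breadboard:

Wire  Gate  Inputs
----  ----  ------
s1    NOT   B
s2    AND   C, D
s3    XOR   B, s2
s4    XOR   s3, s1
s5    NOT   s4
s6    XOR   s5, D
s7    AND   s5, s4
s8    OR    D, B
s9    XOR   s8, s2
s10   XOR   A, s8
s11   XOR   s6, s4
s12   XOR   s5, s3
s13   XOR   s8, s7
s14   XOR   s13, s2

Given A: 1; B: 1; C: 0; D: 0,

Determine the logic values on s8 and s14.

s8 = 1  s14 = 1

s1 = NOT B = NOT 1 = 0
s2 = C AND D = 0 AND 0 = 0
s3 = B XOR s2 = 1 XOR 0 = 1
s4 = s3 XOR s1 = 1 XOR 0 = 1
s5 = NOT s4 = NOT 1 = 0
s7 = s5 AND s4 = 0 AND 1 = 0
s8 = D OR B = 0 OR 1 = 1
s13 = s8 XOR s7 = 1 XOR 0 = 1
s14 = s13 XOR s2 = 1 XOR 0 = 1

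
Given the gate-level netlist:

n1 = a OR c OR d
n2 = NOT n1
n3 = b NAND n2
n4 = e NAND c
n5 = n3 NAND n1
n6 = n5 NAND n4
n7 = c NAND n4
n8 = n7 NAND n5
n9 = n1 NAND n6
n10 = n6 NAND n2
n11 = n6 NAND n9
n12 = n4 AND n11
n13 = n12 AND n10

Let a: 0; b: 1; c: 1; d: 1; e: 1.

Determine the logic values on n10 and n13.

n1 = a OR c OR d = 0 OR 1 OR 1 = 1
n2 = NOT n1 = NOT 1 = 0
n3 = b NAND n2 = 1 NAND 0 = 1
n4 = e NAND c = 1 NAND 1 = 0
n5 = n3 NAND n1 = 1 NAND 1 = 0
n6 = n5 NAND n4 = 0 NAND 0 = 1
n9 = n1 NAND n6 = 1 NAND 1 = 0
n10 = n6 NAND n2 = 1 NAND 0 = 1
n11 = n6 NAND n9 = 1 NAND 0 = 1
n12 = n4 AND n11 = 0 AND 1 = 0
n13 = n12 AND n10 = 0 AND 1 = 0

n10 = 1, n13 = 0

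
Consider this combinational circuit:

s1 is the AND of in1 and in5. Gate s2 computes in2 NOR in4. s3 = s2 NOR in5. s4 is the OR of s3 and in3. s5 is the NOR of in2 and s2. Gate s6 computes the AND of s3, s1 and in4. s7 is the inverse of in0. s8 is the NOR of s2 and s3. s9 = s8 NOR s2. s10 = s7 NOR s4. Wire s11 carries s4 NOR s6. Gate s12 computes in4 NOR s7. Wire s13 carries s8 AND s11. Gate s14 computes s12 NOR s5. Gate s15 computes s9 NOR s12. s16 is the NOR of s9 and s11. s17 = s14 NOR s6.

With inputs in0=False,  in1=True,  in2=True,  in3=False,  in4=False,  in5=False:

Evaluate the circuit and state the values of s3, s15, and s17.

s1 = in1 AND in5 = True AND False = False
s2 = in2 NOR in4 = True NOR False = False
s3 = s2 NOR in5 = False NOR False = True
s5 = in2 NOR s2 = True NOR False = False
s6 = s3 AND s1 AND in4 = True AND False AND False = False
s7 = NOT in0 = NOT False = True
s8 = s2 NOR s3 = False NOR True = False
s9 = s8 NOR s2 = False NOR False = True
s12 = in4 NOR s7 = False NOR True = False
s14 = s12 NOR s5 = False NOR False = True
s15 = s9 NOR s12 = True NOR False = False
s17 = s14 NOR s6 = True NOR False = False

s3 = True; s15 = False; s17 = False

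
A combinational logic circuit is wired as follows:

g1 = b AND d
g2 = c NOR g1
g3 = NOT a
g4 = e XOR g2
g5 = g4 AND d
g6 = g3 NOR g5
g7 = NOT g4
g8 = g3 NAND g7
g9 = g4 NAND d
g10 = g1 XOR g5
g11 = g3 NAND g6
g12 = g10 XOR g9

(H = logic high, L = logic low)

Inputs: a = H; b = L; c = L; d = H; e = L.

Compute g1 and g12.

g1 = L  g12 = H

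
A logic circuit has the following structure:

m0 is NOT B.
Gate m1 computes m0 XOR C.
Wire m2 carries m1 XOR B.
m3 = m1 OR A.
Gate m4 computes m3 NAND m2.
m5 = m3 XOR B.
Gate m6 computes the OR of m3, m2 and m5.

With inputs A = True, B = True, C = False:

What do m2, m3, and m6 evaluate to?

m0 = NOT B = NOT True = False
m1 = m0 XOR C = False XOR False = False
m2 = m1 XOR B = False XOR True = True
m3 = m1 OR A = False OR True = True
m5 = m3 XOR B = True XOR True = False
m6 = m3 OR m2 OR m5 = True OR True OR False = True

m2 = True  m3 = True  m6 = True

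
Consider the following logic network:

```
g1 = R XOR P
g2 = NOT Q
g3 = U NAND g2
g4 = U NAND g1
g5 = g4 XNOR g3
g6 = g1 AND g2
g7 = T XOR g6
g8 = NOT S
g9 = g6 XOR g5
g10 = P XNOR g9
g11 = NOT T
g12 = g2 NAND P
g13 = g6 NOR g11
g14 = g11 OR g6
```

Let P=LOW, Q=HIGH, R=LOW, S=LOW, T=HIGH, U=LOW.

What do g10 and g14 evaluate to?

g10 = LOW  g14 = LOW

g1 = R XOR P = LOW XOR LOW = LOW
g2 = NOT Q = NOT HIGH = LOW
g3 = U NAND g2 = LOW NAND LOW = HIGH
g4 = U NAND g1 = LOW NAND LOW = HIGH
g5 = g4 XNOR g3 = HIGH XNOR HIGH = HIGH
g6 = g1 AND g2 = LOW AND LOW = LOW
g9 = g6 XOR g5 = LOW XOR HIGH = HIGH
g10 = P XNOR g9 = LOW XNOR HIGH = LOW
g11 = NOT T = NOT HIGH = LOW
g14 = g11 OR g6 = LOW OR LOW = LOW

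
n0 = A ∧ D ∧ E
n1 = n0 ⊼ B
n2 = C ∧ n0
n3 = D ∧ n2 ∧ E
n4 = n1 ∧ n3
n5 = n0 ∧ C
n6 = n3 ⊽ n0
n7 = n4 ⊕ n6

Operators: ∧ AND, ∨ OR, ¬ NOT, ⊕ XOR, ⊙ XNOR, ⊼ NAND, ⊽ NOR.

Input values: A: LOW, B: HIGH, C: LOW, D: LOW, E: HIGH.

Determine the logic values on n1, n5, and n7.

n1 = HIGH; n5 = LOW; n7 = HIGH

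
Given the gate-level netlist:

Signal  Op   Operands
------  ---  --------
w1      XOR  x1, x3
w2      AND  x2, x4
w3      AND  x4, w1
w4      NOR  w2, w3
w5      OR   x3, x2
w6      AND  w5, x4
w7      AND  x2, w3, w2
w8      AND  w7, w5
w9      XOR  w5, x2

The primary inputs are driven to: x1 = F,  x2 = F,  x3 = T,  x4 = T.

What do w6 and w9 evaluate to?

w6 = T, w9 = T

w5 = x3 OR x2 = T OR F = T
w6 = w5 AND x4 = T AND T = T
w9 = w5 XOR x2 = T XOR F = T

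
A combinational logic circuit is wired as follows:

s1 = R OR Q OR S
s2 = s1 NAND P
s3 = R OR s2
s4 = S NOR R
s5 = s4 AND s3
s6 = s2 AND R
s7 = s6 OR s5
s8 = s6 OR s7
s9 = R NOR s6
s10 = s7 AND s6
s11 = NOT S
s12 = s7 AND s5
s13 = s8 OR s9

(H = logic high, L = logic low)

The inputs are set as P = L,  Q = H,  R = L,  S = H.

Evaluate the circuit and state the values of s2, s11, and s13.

s2 = H; s11 = L; s13 = H

s1 = R OR Q OR S = L OR H OR H = H
s2 = s1 NAND P = H NAND L = H
s3 = R OR s2 = L OR H = H
s4 = S NOR R = H NOR L = L
s5 = s4 AND s3 = L AND H = L
s6 = s2 AND R = H AND L = L
s7 = s6 OR s5 = L OR L = L
s8 = s6 OR s7 = L OR L = L
s9 = R NOR s6 = L NOR L = H
s11 = NOT S = NOT H = L
s13 = s8 OR s9 = L OR H = H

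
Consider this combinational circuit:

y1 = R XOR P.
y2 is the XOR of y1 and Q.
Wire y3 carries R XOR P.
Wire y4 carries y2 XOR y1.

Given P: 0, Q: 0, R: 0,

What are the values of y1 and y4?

y1 = R XOR P = 0 XOR 0 = 0
y2 = y1 XOR Q = 0 XOR 0 = 0
y4 = y2 XOR y1 = 0 XOR 0 = 0

y1 = 0  y4 = 0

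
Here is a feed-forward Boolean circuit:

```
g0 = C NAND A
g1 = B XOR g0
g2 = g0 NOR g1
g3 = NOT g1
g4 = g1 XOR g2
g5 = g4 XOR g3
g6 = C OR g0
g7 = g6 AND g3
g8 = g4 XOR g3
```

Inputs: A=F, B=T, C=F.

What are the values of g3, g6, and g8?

g3 = T, g6 = T, g8 = T

g0 = C NAND A = F NAND F = T
g1 = B XOR g0 = T XOR T = F
g2 = g0 NOR g1 = T NOR F = F
g3 = NOT g1 = NOT F = T
g4 = g1 XOR g2 = F XOR F = F
g6 = C OR g0 = F OR T = T
g8 = g4 XOR g3 = F XOR T = T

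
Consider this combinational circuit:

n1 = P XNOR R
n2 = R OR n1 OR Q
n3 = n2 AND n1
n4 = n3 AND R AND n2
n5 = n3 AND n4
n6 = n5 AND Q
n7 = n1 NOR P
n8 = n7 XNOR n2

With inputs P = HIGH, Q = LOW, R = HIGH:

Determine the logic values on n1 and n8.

n1 = P XNOR R = HIGH XNOR HIGH = HIGH
n2 = R OR n1 OR Q = HIGH OR HIGH OR LOW = HIGH
n7 = n1 NOR P = HIGH NOR HIGH = LOW
n8 = n7 XNOR n2 = LOW XNOR HIGH = LOW

n1 = HIGH  n8 = LOW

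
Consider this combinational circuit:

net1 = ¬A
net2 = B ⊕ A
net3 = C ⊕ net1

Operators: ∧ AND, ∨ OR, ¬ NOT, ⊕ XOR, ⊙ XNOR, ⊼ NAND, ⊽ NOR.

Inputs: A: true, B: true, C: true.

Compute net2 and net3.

net1 = NOT A = NOT true = false
net2 = B XOR A = true XOR true = false
net3 = C XOR net1 = true XOR false = true

net2 = false  net3 = true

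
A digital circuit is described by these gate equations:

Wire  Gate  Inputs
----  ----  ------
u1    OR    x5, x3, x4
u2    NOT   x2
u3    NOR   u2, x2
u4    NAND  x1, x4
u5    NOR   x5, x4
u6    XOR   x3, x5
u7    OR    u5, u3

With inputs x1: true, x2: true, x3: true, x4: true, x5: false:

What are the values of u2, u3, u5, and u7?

u2 = NOT x2 = NOT true = false
u3 = u2 NOR x2 = false NOR true = false
u5 = x5 NOR x4 = false NOR true = false
u7 = u5 OR u3 = false OR false = false

u2 = false; u3 = false; u5 = false; u7 = false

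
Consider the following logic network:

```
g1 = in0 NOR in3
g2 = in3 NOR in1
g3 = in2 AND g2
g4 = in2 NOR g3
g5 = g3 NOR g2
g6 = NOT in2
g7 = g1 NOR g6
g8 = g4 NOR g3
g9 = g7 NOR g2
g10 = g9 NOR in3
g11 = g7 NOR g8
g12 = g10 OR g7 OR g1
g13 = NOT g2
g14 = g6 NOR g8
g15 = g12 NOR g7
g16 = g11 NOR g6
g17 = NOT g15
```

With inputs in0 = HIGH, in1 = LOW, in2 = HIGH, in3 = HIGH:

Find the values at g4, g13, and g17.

g4 = LOW, g13 = HIGH, g17 = HIGH

g1 = in0 NOR in3 = HIGH NOR HIGH = LOW
g2 = in3 NOR in1 = HIGH NOR LOW = LOW
g3 = in2 AND g2 = HIGH AND LOW = LOW
g4 = in2 NOR g3 = HIGH NOR LOW = LOW
g6 = NOT in2 = NOT HIGH = LOW
g7 = g1 NOR g6 = LOW NOR LOW = HIGH
g9 = g7 NOR g2 = HIGH NOR LOW = LOW
g10 = g9 NOR in3 = LOW NOR HIGH = LOW
g12 = g10 OR g7 OR g1 = LOW OR HIGH OR LOW = HIGH
g13 = NOT g2 = NOT LOW = HIGH
g15 = g12 NOR g7 = HIGH NOR HIGH = LOW
g17 = NOT g15 = NOT LOW = HIGH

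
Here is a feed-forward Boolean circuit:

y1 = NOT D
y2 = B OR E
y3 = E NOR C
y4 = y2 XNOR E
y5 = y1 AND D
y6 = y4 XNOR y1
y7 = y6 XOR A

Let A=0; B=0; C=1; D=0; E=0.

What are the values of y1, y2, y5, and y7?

y1 = 1; y2 = 0; y5 = 0; y7 = 1

y1 = NOT D = NOT 0 = 1
y2 = B OR E = 0 OR 0 = 0
y4 = y2 XNOR E = 0 XNOR 0 = 1
y5 = y1 AND D = 1 AND 0 = 0
y6 = y4 XNOR y1 = 1 XNOR 1 = 1
y7 = y6 XOR A = 1 XOR 0 = 1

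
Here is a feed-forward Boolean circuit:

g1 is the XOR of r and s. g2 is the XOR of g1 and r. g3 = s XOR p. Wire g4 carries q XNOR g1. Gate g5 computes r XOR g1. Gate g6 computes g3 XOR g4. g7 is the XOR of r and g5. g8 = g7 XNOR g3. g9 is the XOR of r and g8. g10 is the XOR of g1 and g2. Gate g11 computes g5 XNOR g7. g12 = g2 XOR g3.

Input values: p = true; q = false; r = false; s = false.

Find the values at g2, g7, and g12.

g1 = r XOR s = false XOR false = false
g2 = g1 XOR r = false XOR false = false
g3 = s XOR p = false XOR true = true
g5 = r XOR g1 = false XOR false = false
g7 = r XOR g5 = false XOR false = false
g12 = g2 XOR g3 = false XOR true = true

g2 = false, g7 = false, g12 = true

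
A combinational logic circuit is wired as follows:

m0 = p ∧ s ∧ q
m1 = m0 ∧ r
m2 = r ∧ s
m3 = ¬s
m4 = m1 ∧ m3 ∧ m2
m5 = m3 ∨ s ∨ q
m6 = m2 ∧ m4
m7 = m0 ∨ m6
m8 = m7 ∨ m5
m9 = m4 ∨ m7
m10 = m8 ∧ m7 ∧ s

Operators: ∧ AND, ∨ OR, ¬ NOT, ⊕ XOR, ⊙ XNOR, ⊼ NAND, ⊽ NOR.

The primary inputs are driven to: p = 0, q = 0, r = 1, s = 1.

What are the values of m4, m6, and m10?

m4 = 0, m6 = 0, m10 = 0

m0 = p AND s AND q = 0 AND 1 AND 0 = 0
m1 = m0 AND r = 0 AND 1 = 0
m2 = r AND s = 1 AND 1 = 1
m3 = NOT s = NOT 1 = 0
m4 = m1 AND m3 AND m2 = 0 AND 0 AND 1 = 0
m5 = m3 OR s OR q = 0 OR 1 OR 0 = 1
m6 = m2 AND m4 = 1 AND 0 = 0
m7 = m0 OR m6 = 0 OR 0 = 0
m8 = m7 OR m5 = 0 OR 1 = 1
m10 = m8 AND m7 AND s = 1 AND 0 AND 1 = 0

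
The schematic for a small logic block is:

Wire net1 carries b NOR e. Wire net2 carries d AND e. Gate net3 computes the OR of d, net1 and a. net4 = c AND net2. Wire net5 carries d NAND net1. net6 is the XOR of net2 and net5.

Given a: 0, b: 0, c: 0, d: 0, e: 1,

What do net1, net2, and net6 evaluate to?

net1 = b NOR e = 0 NOR 1 = 0
net2 = d AND e = 0 AND 1 = 0
net5 = d NAND net1 = 0 NAND 0 = 1
net6 = net2 XOR net5 = 0 XOR 1 = 1

net1 = 0, net2 = 0, net6 = 1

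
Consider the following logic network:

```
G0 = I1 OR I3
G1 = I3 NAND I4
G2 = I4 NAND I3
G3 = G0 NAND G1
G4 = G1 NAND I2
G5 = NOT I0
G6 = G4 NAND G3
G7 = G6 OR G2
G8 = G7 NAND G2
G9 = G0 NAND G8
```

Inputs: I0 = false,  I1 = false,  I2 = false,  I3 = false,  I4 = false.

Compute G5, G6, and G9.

G0 = I1 OR I3 = false OR false = false
G1 = I3 NAND I4 = false NAND false = true
G2 = I4 NAND I3 = false NAND false = true
G3 = G0 NAND G1 = false NAND true = true
G4 = G1 NAND I2 = true NAND false = true
G5 = NOT I0 = NOT false = true
G6 = G4 NAND G3 = true NAND true = false
G7 = G6 OR G2 = false OR true = true
G8 = G7 NAND G2 = true NAND true = false
G9 = G0 NAND G8 = false NAND false = true

G5 = true; G6 = false; G9 = true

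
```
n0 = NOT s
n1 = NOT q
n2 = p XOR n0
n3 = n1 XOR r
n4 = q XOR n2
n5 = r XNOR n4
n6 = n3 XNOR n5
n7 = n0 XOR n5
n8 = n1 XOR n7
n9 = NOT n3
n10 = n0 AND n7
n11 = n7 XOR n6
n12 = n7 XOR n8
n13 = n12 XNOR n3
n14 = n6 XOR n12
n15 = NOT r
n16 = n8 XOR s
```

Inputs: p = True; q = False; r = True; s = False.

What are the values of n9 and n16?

n9 = True, n16 = False

n0 = NOT s = NOT False = True
n1 = NOT q = NOT False = True
n2 = p XOR n0 = True XOR True = False
n3 = n1 XOR r = True XOR True = False
n4 = q XOR n2 = False XOR False = False
n5 = r XNOR n4 = True XNOR False = False
n7 = n0 XOR n5 = True XOR False = True
n8 = n1 XOR n7 = True XOR True = False
n9 = NOT n3 = NOT False = True
n16 = n8 XOR s = False XOR False = False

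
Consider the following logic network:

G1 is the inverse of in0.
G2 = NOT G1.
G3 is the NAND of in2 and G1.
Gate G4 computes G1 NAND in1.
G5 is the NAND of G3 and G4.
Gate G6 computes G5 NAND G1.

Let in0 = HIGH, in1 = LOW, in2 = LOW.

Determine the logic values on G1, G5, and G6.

G1 = NOT in0 = NOT HIGH = LOW
G3 = in2 NAND G1 = LOW NAND LOW = HIGH
G4 = G1 NAND in1 = LOW NAND LOW = HIGH
G5 = G3 NAND G4 = HIGH NAND HIGH = LOW
G6 = G5 NAND G1 = LOW NAND LOW = HIGH

G1 = LOW, G5 = LOW, G6 = HIGH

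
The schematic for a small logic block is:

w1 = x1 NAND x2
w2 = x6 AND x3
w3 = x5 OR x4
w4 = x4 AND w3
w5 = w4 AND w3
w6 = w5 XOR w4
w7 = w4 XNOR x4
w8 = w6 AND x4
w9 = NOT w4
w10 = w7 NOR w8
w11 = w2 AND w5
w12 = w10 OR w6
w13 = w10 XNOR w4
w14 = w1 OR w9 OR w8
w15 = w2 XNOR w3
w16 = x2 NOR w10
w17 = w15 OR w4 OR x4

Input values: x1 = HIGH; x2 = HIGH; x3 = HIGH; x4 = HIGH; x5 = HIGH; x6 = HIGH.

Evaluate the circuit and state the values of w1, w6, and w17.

w1 = LOW, w6 = LOW, w17 = HIGH

w1 = x1 NAND x2 = HIGH NAND HIGH = LOW
w2 = x6 AND x3 = HIGH AND HIGH = HIGH
w3 = x5 OR x4 = HIGH OR HIGH = HIGH
w4 = x4 AND w3 = HIGH AND HIGH = HIGH
w5 = w4 AND w3 = HIGH AND HIGH = HIGH
w6 = w5 XOR w4 = HIGH XOR HIGH = LOW
w15 = w2 XNOR w3 = HIGH XNOR HIGH = HIGH
w17 = w15 OR w4 OR x4 = HIGH OR HIGH OR HIGH = HIGH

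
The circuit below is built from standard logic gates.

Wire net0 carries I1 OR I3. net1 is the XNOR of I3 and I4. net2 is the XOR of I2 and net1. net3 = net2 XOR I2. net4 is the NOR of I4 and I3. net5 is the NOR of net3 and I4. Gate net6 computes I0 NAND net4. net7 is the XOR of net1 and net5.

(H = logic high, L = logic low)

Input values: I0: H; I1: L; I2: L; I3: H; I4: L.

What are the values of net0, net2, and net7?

net0 = H, net2 = L, net7 = H

net0 = I1 OR I3 = L OR H = H
net1 = I3 XNOR I4 = H XNOR L = L
net2 = I2 XOR net1 = L XOR L = L
net3 = net2 XOR I2 = L XOR L = L
net5 = net3 NOR I4 = L NOR L = H
net7 = net1 XOR net5 = L XOR H = H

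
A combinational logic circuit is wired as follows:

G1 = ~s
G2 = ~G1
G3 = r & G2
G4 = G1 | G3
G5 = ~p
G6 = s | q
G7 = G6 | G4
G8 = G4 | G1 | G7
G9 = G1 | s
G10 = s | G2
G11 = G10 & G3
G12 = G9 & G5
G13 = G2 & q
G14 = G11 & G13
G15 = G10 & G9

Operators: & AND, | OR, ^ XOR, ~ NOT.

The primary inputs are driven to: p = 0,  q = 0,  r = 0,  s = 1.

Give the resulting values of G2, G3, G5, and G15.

G2 = 1; G3 = 0; G5 = 1; G15 = 1

G1 = NOT s = NOT 1 = 0
G2 = NOT G1 = NOT 0 = 1
G3 = r AND G2 = 0 AND 1 = 0
G5 = NOT p = NOT 0 = 1
G9 = G1 OR s = 0 OR 1 = 1
G10 = s OR G2 = 1 OR 1 = 1
G15 = G10 AND G9 = 1 AND 1 = 1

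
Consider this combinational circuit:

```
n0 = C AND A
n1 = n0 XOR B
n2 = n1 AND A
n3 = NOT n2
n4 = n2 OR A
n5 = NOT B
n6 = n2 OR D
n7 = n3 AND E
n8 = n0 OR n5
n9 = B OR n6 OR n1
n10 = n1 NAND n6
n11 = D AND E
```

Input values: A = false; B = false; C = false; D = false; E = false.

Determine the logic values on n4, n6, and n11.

n4 = false, n6 = false, n11 = false

n0 = C AND A = false AND false = false
n1 = n0 XOR B = false XOR false = false
n2 = n1 AND A = false AND false = false
n4 = n2 OR A = false OR false = false
n6 = n2 OR D = false OR false = false
n11 = D AND E = false AND false = false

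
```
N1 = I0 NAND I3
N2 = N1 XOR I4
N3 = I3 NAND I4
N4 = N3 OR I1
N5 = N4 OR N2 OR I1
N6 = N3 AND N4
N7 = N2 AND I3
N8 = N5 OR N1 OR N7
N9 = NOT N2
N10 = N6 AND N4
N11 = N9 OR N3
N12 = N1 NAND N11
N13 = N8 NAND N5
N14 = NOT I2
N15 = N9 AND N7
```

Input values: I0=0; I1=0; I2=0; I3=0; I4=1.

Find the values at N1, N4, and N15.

N1 = I0 NAND I3 = 0 NAND 0 = 1
N2 = N1 XOR I4 = 1 XOR 1 = 0
N3 = I3 NAND I4 = 0 NAND 1 = 1
N4 = N3 OR I1 = 1 OR 0 = 1
N7 = N2 AND I3 = 0 AND 0 = 0
N9 = NOT N2 = NOT 0 = 1
N15 = N9 AND N7 = 1 AND 0 = 0

N1 = 1, N4 = 1, N15 = 0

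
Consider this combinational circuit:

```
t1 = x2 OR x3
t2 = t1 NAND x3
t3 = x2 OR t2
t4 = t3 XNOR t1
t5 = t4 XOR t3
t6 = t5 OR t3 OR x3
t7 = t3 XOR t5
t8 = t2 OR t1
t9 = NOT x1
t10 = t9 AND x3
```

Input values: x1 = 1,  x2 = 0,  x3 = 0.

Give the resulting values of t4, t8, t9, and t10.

t4 = 0; t8 = 1; t9 = 0; t10 = 0

t1 = x2 OR x3 = 0 OR 0 = 0
t2 = t1 NAND x3 = 0 NAND 0 = 1
t3 = x2 OR t2 = 0 OR 1 = 1
t4 = t3 XNOR t1 = 1 XNOR 0 = 0
t8 = t2 OR t1 = 1 OR 0 = 1
t9 = NOT x1 = NOT 1 = 0
t10 = t9 AND x3 = 0 AND 0 = 0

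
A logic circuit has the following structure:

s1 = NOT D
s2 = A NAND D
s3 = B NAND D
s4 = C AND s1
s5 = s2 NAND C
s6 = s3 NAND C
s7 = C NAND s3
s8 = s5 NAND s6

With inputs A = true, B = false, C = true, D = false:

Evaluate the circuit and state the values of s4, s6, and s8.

s1 = NOT D = NOT false = true
s2 = A NAND D = true NAND false = true
s3 = B NAND D = false NAND false = true
s4 = C AND s1 = true AND true = true
s5 = s2 NAND C = true NAND true = false
s6 = s3 NAND C = true NAND true = false
s8 = s5 NAND s6 = false NAND false = true

s4 = true; s6 = false; s8 = true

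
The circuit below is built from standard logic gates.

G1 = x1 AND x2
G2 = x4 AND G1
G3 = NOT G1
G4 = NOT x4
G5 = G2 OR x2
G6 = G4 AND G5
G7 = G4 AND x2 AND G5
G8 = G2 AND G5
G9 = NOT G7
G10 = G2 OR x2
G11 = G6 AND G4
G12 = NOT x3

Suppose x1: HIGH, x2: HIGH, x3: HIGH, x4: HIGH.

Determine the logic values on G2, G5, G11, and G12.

G1 = x1 AND x2 = HIGH AND HIGH = HIGH
G2 = x4 AND G1 = HIGH AND HIGH = HIGH
G4 = NOT x4 = NOT HIGH = LOW
G5 = G2 OR x2 = HIGH OR HIGH = HIGH
G6 = G4 AND G5 = LOW AND HIGH = LOW
G11 = G6 AND G4 = LOW AND LOW = LOW
G12 = NOT x3 = NOT HIGH = LOW

G2 = HIGH; G5 = HIGH; G11 = LOW; G12 = LOW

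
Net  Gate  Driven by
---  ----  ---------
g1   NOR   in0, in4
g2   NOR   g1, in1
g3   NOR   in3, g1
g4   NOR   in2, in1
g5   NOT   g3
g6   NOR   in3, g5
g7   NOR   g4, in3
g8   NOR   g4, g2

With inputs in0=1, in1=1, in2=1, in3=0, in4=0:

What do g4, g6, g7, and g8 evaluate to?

g1 = in0 NOR in4 = 1 NOR 0 = 0
g2 = g1 NOR in1 = 0 NOR 1 = 0
g3 = in3 NOR g1 = 0 NOR 0 = 1
g4 = in2 NOR in1 = 1 NOR 1 = 0
g5 = NOT g3 = NOT 1 = 0
g6 = in3 NOR g5 = 0 NOR 0 = 1
g7 = g4 NOR in3 = 0 NOR 0 = 1
g8 = g4 NOR g2 = 0 NOR 0 = 1

g4 = 0  g6 = 1  g7 = 1  g8 = 1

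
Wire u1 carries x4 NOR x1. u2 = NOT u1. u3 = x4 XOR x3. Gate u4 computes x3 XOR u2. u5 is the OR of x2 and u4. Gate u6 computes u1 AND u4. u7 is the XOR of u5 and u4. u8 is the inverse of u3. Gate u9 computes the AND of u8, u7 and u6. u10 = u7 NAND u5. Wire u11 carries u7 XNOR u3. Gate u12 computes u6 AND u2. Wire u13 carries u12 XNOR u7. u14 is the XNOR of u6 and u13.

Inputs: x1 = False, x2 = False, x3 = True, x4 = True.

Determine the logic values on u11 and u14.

u11 = True; u14 = False

u1 = x4 NOR x1 = True NOR False = False
u2 = NOT u1 = NOT False = True
u3 = x4 XOR x3 = True XOR True = False
u4 = x3 XOR u2 = True XOR True = False
u5 = x2 OR u4 = False OR False = False
u6 = u1 AND u4 = False AND False = False
u7 = u5 XOR u4 = False XOR False = False
u11 = u7 XNOR u3 = False XNOR False = True
u12 = u6 AND u2 = False AND True = False
u13 = u12 XNOR u7 = False XNOR False = True
u14 = u6 XNOR u13 = False XNOR True = False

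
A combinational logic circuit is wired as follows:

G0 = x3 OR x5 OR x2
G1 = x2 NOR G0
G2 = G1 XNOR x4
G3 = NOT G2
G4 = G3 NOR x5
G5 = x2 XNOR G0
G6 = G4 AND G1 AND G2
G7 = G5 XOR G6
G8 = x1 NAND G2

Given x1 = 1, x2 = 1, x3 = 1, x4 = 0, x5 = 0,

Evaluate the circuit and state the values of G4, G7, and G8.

G0 = x3 OR x5 OR x2 = 1 OR 0 OR 1 = 1
G1 = x2 NOR G0 = 1 NOR 1 = 0
G2 = G1 XNOR x4 = 0 XNOR 0 = 1
G3 = NOT G2 = NOT 1 = 0
G4 = G3 NOR x5 = 0 NOR 0 = 1
G5 = x2 XNOR G0 = 1 XNOR 1 = 1
G6 = G4 AND G1 AND G2 = 1 AND 0 AND 1 = 0
G7 = G5 XOR G6 = 1 XOR 0 = 1
G8 = x1 NAND G2 = 1 NAND 1 = 0

G4 = 1, G7 = 1, G8 = 0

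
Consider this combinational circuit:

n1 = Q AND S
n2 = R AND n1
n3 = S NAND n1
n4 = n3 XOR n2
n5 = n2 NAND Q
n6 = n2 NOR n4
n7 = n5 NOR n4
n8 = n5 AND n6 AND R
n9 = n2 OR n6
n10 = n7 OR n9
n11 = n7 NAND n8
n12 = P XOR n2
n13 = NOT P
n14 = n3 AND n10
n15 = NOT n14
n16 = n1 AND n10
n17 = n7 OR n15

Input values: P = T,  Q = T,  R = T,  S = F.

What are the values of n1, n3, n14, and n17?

n1 = Q AND S = T AND F = F
n2 = R AND n1 = T AND F = F
n3 = S NAND n1 = F NAND F = T
n4 = n3 XOR n2 = T XOR F = T
n5 = n2 NAND Q = F NAND T = T
n6 = n2 NOR n4 = F NOR T = F
n7 = n5 NOR n4 = T NOR T = F
n9 = n2 OR n6 = F OR F = F
n10 = n7 OR n9 = F OR F = F
n14 = n3 AND n10 = T AND F = F
n15 = NOT n14 = NOT F = T
n17 = n7 OR n15 = F OR T = T

n1 = F  n3 = T  n14 = F  n17 = T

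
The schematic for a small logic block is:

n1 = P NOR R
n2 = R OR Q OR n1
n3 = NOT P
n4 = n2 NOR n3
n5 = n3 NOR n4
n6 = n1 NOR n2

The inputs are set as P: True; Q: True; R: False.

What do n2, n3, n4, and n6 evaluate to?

n1 = P NOR R = True NOR False = False
n2 = R OR Q OR n1 = False OR True OR False = True
n3 = NOT P = NOT True = False
n4 = n2 NOR n3 = True NOR False = False
n6 = n1 NOR n2 = False NOR True = False

n2 = True, n3 = False, n4 = False, n6 = False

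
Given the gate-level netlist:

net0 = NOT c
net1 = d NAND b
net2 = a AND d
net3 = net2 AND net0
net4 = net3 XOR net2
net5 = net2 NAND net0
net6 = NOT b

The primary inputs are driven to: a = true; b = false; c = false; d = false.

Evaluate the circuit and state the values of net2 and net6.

net2 = false; net6 = true

net2 = a AND d = true AND false = false
net6 = NOT b = NOT false = true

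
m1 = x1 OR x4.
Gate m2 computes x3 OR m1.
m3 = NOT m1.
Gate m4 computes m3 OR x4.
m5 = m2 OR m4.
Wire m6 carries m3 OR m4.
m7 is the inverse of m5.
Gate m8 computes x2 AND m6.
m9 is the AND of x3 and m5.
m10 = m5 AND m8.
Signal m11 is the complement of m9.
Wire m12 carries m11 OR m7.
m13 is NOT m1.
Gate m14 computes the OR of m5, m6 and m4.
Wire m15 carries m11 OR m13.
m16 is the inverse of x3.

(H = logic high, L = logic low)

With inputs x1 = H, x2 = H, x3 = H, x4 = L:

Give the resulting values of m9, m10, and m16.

m9 = H, m10 = L, m16 = L

m1 = x1 OR x4 = H OR L = H
m2 = x3 OR m1 = H OR H = H
m3 = NOT m1 = NOT H = L
m4 = m3 OR x4 = L OR L = L
m5 = m2 OR m4 = H OR L = H
m6 = m3 OR m4 = L OR L = L
m8 = x2 AND m6 = H AND L = L
m9 = x3 AND m5 = H AND H = H
m10 = m5 AND m8 = H AND L = L
m16 = NOT x3 = NOT H = L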